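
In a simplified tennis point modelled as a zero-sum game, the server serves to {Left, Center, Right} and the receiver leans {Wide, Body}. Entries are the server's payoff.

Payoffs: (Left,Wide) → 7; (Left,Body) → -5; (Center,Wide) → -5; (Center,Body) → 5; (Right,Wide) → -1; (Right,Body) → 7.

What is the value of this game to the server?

11/5

Row minima: Left → -5, Center → -5, Right → -1; maximin = -1.
Column maxima: Wide → 7, Body → 7; minimax = 7.
-1 ≠ 7, so there is no saddle point; optimal play is mixed.
Center is strictly dominated by Right, so the server never plays it.
On the remaining 2×2 (Left, Right vs Wide, Body):
Let the server play Left with probability p. Expected payoff against Wide: 7p + (-1)(1−p) = 8p − 1; against Body: (-5)p + 7(1−p) = −12p + 7.
Setting these equal: 8p − 1 = −12p + 7 ⇒ 20p = 8 ⇒ p = 2/5, and the value is (8)·(2/5) − 1 = 11/5.
For the receiver: with q = P(Wide), equating Left's and Right's payoffs gives 12q − 5 = −8q + 7 ⇒ q = 3/5.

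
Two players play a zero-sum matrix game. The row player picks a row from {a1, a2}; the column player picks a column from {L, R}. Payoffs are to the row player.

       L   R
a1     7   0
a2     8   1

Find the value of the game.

Row minima: a1 → 0, a2 → 1; maximin = 1.
Column maxima: L → 8, R → 1; minimax = 1.
Since maximin = minimax = 1, there is a saddle point and the value is 1.

1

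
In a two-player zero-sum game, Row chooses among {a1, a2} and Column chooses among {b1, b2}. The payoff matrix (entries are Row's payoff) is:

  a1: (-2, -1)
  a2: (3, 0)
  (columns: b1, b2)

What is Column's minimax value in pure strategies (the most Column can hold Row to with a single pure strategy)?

Column maxima: b1 → 3, b2 → 0.
The smallest of these is 0.

0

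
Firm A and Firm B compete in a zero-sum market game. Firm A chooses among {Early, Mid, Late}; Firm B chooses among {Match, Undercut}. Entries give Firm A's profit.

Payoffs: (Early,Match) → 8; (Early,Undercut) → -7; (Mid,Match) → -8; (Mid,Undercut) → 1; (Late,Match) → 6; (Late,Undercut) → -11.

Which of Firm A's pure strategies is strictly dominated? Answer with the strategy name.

Late

Early gives a strictly higher payoff than Late against every column: 8 > 6, -7 > -11.
So Late is strictly dominated and Firm A never plays it.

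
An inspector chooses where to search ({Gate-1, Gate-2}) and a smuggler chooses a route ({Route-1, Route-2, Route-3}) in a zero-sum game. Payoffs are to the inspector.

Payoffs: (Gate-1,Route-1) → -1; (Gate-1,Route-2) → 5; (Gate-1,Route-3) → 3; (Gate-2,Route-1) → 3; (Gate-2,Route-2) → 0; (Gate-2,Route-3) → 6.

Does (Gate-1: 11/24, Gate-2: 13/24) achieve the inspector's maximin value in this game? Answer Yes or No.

Against Route-1 this mix gives (11/24)·(-1) + (13/24)·3 = 7/6.
Against Route-2 this mix gives (11/24)·5 + (13/24)·0 = 55/24.
Against Route-3 this mix gives (11/24)·3 + (13/24)·6 = 37/8.
The smuggler will play Route-1, holding the inspector to 7/6. Shifting weight toward the row that does better against Route-1 would raise this floor (the equalizing mix achieves 5/3 against both Route-1 and Route-2), so the proposed strategy is not optimal.

No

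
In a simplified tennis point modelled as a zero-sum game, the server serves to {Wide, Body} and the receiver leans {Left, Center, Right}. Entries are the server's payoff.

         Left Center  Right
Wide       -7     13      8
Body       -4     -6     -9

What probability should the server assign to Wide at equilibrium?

Row minima: Wide → -7, Body → -9; maximin = -7.
Column maxima: Left → -4, Center → 13, Right → 8; minimax = -4.
-7 ≠ -4, so there is no saddle point; optimal play is mixed.
Center is strictly dominated by Right (it gives the server strictly more in every row), so the receiver never plays it.
On the remaining 2×2 (Wide, Body vs Left, Right):
Let the server play Wide with probability p. Expected payoff against Left: (-7)p + (-4)(1−p) = −3p − 4; against Right: 8p + (-9)(1−p) = 17p − 9.
Setting these equal: −3p − 4 = 17p − 9 ⇒ −20p = -5 ⇒ p = 1/4, and the value is (-3)·(1/4) − 4 = -19/4.
For the receiver: with q = P(Left), equating Wide's and Body's payoffs gives −15q + 8 = 5q − 9 ⇒ q = 17/20.

1/4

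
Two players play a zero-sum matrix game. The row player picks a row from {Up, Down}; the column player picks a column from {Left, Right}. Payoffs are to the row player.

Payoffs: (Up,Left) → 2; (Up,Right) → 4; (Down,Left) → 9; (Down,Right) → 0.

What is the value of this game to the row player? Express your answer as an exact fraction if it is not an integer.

36/11

Row minima: Up → 2, Down → 0; maximin = 2.
Column maxima: Left → 9, Right → 4; minimax = 4.
2 ≠ 4, so there is no saddle point; optimal play is mixed.
Let the row player play Up with probability p. Expected payoff against Left: 2p + 9(1−p) = −7p + 9; against Right: 4p + 0(1−p) = 4p.
Setting these equal: −7p + 9 = 4p ⇒ −11p = -9 ⇒ p = 9/11, and the value is (-7)·(9/11) + 9 = 36/11.
For the column player: with q = P(Left), equating Up's and Down's payoffs gives −2q + 4 = 9q ⇒ q = 4/11.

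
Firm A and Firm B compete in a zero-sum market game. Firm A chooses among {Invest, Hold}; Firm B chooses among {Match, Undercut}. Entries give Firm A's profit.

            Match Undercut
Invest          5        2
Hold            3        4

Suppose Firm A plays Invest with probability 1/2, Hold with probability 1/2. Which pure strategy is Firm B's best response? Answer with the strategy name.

Undercut

If Firm B plays Match, Firm A's expected payoff is (1/2)·5 + (1/2)·3 = 4.
If Firm B plays Undercut, Firm A's expected payoff is (1/2)·2 + (1/2)·4 = 3.
Firm B minimizes Firm A's payoff; the smallest is 3, so the best response is Undercut.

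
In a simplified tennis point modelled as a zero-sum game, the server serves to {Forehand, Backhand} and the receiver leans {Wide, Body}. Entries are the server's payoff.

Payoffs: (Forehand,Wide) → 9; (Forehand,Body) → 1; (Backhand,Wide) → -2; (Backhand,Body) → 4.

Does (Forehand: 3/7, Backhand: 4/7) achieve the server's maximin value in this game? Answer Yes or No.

Yes

Against Wide this mix gives (3/7)·9 + (4/7)·(-2) = 19/7.
Against Body this mix gives (3/7)·1 + (4/7)·4 = 19/7.
All of the receiver's active replies (Wide, Body) yield 19/7, and no column does worse for the server. The mix makes the receiver indifferent and guarantees 19/7, so it is optimal.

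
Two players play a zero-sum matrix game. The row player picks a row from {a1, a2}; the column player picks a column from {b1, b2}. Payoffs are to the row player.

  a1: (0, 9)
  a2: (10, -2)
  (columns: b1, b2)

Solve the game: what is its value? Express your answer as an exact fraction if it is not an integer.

Row minima: a1 → 0, a2 → -2; maximin = 0.
Column maxima: b1 → 10, b2 → 9; minimax = 9.
0 ≠ 9, so there is no saddle point; optimal play is mixed.
Let the row player play a1 with probability p. Expected payoff against b1: 0p + 10(1−p) = −10p + 10; against b2: 9p + (-2)(1−p) = 11p − 2.
Setting these equal: −10p + 10 = 11p − 2 ⇒ −21p = -12 ⇒ p = 4/7, and the value is (-10)·(4/7) + 10 = 30/7.
For the column player: with q = P(b1), equating a1's and a2's payoffs gives −9q + 9 = 12q − 2 ⇒ q = 11/21.

30/7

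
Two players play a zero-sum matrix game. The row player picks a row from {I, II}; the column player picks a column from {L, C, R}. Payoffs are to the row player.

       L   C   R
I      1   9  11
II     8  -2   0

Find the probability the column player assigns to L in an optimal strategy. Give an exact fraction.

Row minima: I → 1, II → -2; maximin = 1.
Column maxima: L → 8, C → 9, R → 11; minimax = 8.
1 ≠ 8, so there is no saddle point; optimal play is mixed.
R is strictly dominated by C (it gives the row player strictly more in every row), so the column player never plays it.
On the remaining 2×2 (I, II vs L, C):
Let the row player play I with probability p. Expected payoff against L: 1p + 8(1−p) = −7p + 8; against C: 9p + (-2)(1−p) = 11p − 2.
Setting these equal: −7p + 8 = 11p − 2 ⇒ −18p = -10 ⇒ p = 5/9, and the value is (-7)·(5/9) + 8 = 37/9.
For the column player: with q = P(L), equating I's and II's payoffs gives −8q + 9 = 10q − 2 ⇒ q = 11/18.

11/18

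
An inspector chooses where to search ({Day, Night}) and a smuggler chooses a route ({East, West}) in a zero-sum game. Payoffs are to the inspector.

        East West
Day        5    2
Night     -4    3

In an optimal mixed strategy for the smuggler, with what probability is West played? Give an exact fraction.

9/10

Row minima: Day → 2, Night → -4; maximin = 2.
Column maxima: East → 5, West → 3; minimax = 3.
2 ≠ 3, so there is no saddle point; optimal play is mixed.
Let the inspector play Day with probability p. Expected payoff against East: 5p + (-4)(1−p) = 9p − 4; against West: 2p + 3(1−p) = −p + 3.
Setting these equal: 9p − 4 = −p + 3 ⇒ 10p = 7 ⇒ p = 7/10, and the value is (9)·(7/10) − 4 = 23/10.
For the smuggler: with q = P(East), equating Day's and Night's payoffs gives 3q + 2 = −7q + 3 ⇒ q = 1/10.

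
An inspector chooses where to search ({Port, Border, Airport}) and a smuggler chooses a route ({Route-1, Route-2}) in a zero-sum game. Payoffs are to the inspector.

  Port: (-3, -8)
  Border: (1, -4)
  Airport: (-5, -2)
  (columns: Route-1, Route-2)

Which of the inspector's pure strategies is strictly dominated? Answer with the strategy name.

Port

Border gives a strictly higher payoff than Port against every column: 1 > -3, -4 > -8.
So Port is strictly dominated and the inspector never plays it.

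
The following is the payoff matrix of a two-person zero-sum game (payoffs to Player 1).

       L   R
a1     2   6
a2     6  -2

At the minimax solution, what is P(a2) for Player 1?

Row minima: a1 → 2, a2 → -2; maximin = 2.
Column maxima: L → 6, R → 6; minimax = 6.
2 ≠ 6, so there is no saddle point; optimal play is mixed.
Let Player 1 play a1 with probability p. Expected payoff against L: 2p + 6(1−p) = −4p + 6; against R: 6p + (-2)(1−p) = 8p − 2.
Setting these equal: −4p + 6 = 8p − 2 ⇒ −12p = -8 ⇒ p = 2/3, and the value is (-4)·(2/3) + 6 = 10/3.
For Player 2: with q = P(L), equating a1's and a2's payoffs gives −4q + 6 = 8q − 2 ⇒ q = 2/3.

1/3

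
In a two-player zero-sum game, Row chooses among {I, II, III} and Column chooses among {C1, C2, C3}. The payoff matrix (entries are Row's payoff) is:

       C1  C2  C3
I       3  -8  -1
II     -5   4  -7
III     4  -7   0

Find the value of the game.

Row minima: I → -8, II → -7, III → -7; maximin = -7.
Column maxima: C1 → 4, C2 → 4, C3 → 0; minimax = 0.
-7 ≠ 0, so there is no saddle point; optimal play is mixed.
I is strictly dominated by III, so Row never plays it.
C1 is strictly dominated by C3 (it gives Row strictly more in every row), so Column never plays it.
On the remaining 2×2 (II, III vs C2, C3):
Let Row play II with probability p. Expected payoff against C2: 4p + (-7)(1−p) = 11p − 7; against C3: (-7)p + 0(1−p) = −7p.
Setting these equal: 11p − 7 = −7p ⇒ 18p = 7 ⇒ p = 7/18, and the value is (11)·(7/18) − 7 = -49/18.
For Column: with q = P(C2), equating II's and III's payoffs gives 11q − 7 = −7q ⇒ q = 7/18.

-49/18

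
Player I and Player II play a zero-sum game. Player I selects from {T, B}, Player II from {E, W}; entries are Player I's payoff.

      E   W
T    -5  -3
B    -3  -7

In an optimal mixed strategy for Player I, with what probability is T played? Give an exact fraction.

Row minima: T → -5, B → -7; maximin = -5.
Column maxima: E → -3, W → -3; minimax = -3.
-5 ≠ -3, so there is no saddle point; optimal play is mixed.
Let Player I play T with probability p. Expected payoff against E: (-5)p + (-3)(1−p) = −2p − 3; against W: (-3)p + (-7)(1−p) = 4p − 7.
Setting these equal: −2p − 3 = 4p − 7 ⇒ −6p = -4 ⇒ p = 2/3, and the value is (-2)·(2/3) − 3 = -13/3.
For Player II: with q = P(E), equating T's and B's payoffs gives −2q − 3 = 4q − 7 ⇒ q = 2/3.

2/3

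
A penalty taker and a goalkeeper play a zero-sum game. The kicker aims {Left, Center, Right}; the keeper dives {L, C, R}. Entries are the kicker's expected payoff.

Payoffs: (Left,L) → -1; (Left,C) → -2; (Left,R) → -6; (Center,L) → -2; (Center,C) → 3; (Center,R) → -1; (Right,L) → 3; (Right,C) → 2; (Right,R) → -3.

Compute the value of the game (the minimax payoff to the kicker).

-9/7

Row minima: Left → -6, Center → -2, Right → -3; maximin = -2.
Column maxima: L → 3, C → 3, R → -1; minimax = -1.
-2 ≠ -1, so there is no saddle point; optimal play is mixed.
Left is strictly dominated by Right, so the kicker never plays it.
C is strictly dominated by R (it gives the kicker strictly more in every row), so the keeper never plays it.
On the remaining 2×2 (Center, Right vs L, R):
Let the kicker play Center with probability p. Expected payoff against L: (-2)p + 3(1−p) = −5p + 3; against R: (-1)p + (-3)(1−p) = 2p − 3.
Setting these equal: −5p + 3 = 2p − 3 ⇒ −7p = -6 ⇒ p = 6/7, and the value is (-5)·(6/7) + 3 = -9/7.
For the keeper: with q = P(L), equating Center's and Right's payoffs gives −q − 1 = 6q − 3 ⇒ q = 2/7.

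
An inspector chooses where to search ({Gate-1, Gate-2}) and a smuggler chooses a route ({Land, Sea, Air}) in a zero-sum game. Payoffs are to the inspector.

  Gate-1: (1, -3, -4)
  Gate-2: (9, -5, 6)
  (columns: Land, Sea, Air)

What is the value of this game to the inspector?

-19/6

Row minima: Gate-1 → -4, Gate-2 → -5; maximin = -4.
Column maxima: Land → 9, Sea → -3, Air → 6; minimax = -3.
-4 ≠ -3, so there is no saddle point; optimal play is mixed.
Land is strictly dominated by Sea (it gives the inspector strictly more in every row), so the smuggler never plays it.
On the remaining 2×2 (Gate-1, Gate-2 vs Sea, Air):
Let the inspector play Gate-1 with probability p. Expected payoff against Sea: (-3)p + (-5)(1−p) = 2p − 5; against Air: (-4)p + 6(1−p) = −10p + 6.
Setting these equal: 2p − 5 = −10p + 6 ⇒ 12p = 11 ⇒ p = 11/12, and the value is (2)·(11/12) − 5 = -19/6.
For the smuggler: with q = P(Sea), equating Gate-1's and Gate-2's payoffs gives q − 4 = −11q + 6 ⇒ q = 5/6.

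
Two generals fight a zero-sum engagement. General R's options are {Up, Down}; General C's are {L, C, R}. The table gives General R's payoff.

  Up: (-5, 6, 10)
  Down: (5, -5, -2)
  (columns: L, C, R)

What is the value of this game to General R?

Row minima: Up → -5, Down → -5; maximin = -5.
Column maxima: L → 5, C → 6, R → 10; minimax = 5.
-5 ≠ 5, so there is no saddle point; optimal play is mixed.
R is strictly dominated by C (it gives General R strictly more in every row), so General C never plays it.
On the remaining 2×2 (Up, Down vs L, C):
Let General R play Up with probability p. Expected payoff against L: (-5)p + 5(1−p) = −10p + 5; against C: 6p + (-5)(1−p) = 11p − 5.
Setting these equal: −10p + 5 = 11p − 5 ⇒ −21p = -10 ⇒ p = 10/21, and the value is (-10)·(10/21) + 5 = 5/21.
For General C: with q = P(L), equating Up's and Down's payoffs gives −11q + 6 = 10q − 5 ⇒ q = 11/21.

5/21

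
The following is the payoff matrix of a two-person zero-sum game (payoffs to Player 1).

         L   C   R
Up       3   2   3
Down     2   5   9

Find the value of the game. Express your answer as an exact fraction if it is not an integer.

11/4

Row minima: Up → 2, Down → 2; maximin = 2.
Column maxima: L → 3, C → 5, R → 9; minimax = 3.
2 ≠ 3, so there is no saddle point; optimal play is mixed.
R is strictly dominated by C (it gives Player 1 strictly more in every row), so Player 2 never plays it.
On the remaining 2×2 (Up, Down vs L, C):
Let Player 1 play Up with probability p. Expected payoff against L: 3p + 2(1−p) = p + 2; against C: 2p + 5(1−p) = −3p + 5.
Setting these equal: p + 2 = −3p + 5 ⇒ 4p = 3 ⇒ p = 3/4, and the value is (1)·(3/4) + 2 = 11/4.
For Player 2: with q = P(L), equating Up's and Down's payoffs gives q + 2 = −3q + 5 ⇒ q = 3/4.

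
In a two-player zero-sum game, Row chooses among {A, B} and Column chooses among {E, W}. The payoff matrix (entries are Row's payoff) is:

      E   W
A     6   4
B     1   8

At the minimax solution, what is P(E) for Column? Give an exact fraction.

Row minima: A → 4, B → 1; maximin = 4.
Column maxima: E → 6, W → 8; minimax = 6.
4 ≠ 6, so there is no saddle point; optimal play is mixed.
Let Row play A with probability p. Expected payoff against E: 6p + 1(1−p) = 5p + 1; against W: 4p + 8(1−p) = −4p + 8.
Setting these equal: 5p + 1 = −4p + 8 ⇒ 9p = 7 ⇒ p = 7/9, and the value is (5)·(7/9) + 1 = 44/9.
For Column: with q = P(E), equating A's and B's payoffs gives 2q + 4 = −7q + 8 ⇒ q = 4/9.

4/9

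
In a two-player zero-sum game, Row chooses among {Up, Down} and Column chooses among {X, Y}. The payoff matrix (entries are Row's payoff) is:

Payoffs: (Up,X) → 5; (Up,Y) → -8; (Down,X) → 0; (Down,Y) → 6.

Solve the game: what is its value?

Row minima: Up → -8, Down → 0; maximin = 0.
Column maxima: X → 5, Y → 6; minimax = 5.
0 ≠ 5, so there is no saddle point; optimal play is mixed.
Let Row play Up with probability p. Expected payoff against X: 5p + 0(1−p) = 5p; against Y: (-8)p + 6(1−p) = −14p + 6.
Setting these equal: 5p = −14p + 6 ⇒ 19p = 6 ⇒ p = 6/19, and the value is (5)·(6/19) = 30/19.
For Column: with q = P(X), equating Up's and Down's payoffs gives 13q − 8 = −6q + 6 ⇒ q = 14/19.

30/19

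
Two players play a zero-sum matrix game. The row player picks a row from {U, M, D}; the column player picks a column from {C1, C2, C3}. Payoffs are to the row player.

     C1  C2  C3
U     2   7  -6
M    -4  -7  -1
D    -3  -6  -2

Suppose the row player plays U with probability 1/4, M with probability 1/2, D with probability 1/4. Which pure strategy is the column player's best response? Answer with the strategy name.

If the column player plays C1, the row player's expected payoff is (1/4)·2 + (1/2)·(-4) + (1/4)·(-3) = -9/4.
If the column player plays C2, the row player's expected payoff is (1/4)·7 + (1/2)·(-7) + (1/4)·(-6) = -13/4.
If the column player plays C3, the row player's expected payoff is (1/4)·(-6) + (1/2)·(-1) + (1/4)·(-2) = -5/2.
The column player minimizes the row player's payoff; the smallest is -13/4, so the best response is C2.

C2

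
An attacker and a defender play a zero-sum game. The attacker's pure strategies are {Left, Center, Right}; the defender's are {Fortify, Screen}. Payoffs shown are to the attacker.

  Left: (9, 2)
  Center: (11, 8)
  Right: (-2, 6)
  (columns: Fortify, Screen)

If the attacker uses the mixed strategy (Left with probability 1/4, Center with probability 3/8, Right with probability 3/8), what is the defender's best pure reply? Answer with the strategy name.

Fortify

If the defender plays Fortify, the attacker's expected payoff is (1/4)·9 + (3/8)·11 + (3/8)·(-2) = 45/8.
If the defender plays Screen, the attacker's expected payoff is (1/4)·2 + (3/8)·8 + (3/8)·6 = 23/4.
The defender minimizes the attacker's payoff; the smallest is 45/8, so the best response is Fortify.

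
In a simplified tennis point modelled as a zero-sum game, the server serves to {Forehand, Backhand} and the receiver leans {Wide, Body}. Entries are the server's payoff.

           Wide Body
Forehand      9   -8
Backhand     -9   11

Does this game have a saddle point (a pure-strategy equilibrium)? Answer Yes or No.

Row minima: Forehand → -8, Backhand → -9; maximin = -8.
Column maxima: Wide → 9, Body → 11; minimax = 9.
-8 ≠ 9, so no pure-strategy equilibrium exists.

No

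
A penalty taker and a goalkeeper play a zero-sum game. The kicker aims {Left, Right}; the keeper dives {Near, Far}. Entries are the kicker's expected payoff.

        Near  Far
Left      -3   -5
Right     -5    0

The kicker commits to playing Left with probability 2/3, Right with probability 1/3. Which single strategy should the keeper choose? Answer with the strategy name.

If the keeper plays Near, the kicker's expected payoff is (2/3)·(-3) + (1/3)·(-5) = -11/3.
If the keeper plays Far, the kicker's expected payoff is (2/3)·(-5) + (1/3)·0 = -10/3.
The keeper minimizes the kicker's payoff; the smallest is -11/3, so the best response is Near.

Near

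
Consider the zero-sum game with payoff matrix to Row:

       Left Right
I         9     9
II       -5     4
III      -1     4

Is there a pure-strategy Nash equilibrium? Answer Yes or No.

Yes

Row minima: I → 9, II → -5, III → -1; maximin = 9.
Column maxima: Left → 9, Right → 9; minimax = 9.
maximin = minimax = 9, so a saddle point exists.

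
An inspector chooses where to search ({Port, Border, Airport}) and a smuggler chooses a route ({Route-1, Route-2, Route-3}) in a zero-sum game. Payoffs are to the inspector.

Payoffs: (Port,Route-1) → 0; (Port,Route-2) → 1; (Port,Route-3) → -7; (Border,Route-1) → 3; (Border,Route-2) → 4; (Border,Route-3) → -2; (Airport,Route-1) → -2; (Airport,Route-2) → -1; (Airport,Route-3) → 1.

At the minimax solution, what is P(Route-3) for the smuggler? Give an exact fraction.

Row minima: Port → -7, Border → -2, Airport → -2; maximin = -2.
Column maxima: Route-1 → 3, Route-2 → 4, Route-3 → 1; minimax = 1.
-2 ≠ 1, so there is no saddle point; optimal play is mixed.
Port is strictly dominated by Border, so the inspector never plays it.
Route-2 is strictly dominated by Route-1 (it gives the inspector strictly more in every row), so the smuggler never plays it.
On the remaining 2×2 (Border, Airport vs Route-1, Route-3):
Let the inspector play Border with probability p. Expected payoff against Route-1: 3p + (-2)(1−p) = 5p − 2; against Route-3: (-2)p + 1(1−p) = −3p + 1.
Setting these equal: 5p − 2 = −3p + 1 ⇒ 8p = 3 ⇒ p = 3/8, and the value is (5)·(3/8) − 2 = -1/8.
For the smuggler: with q = P(Route-1), equating Border's and Airport's payoffs gives 5q − 2 = −3q + 1 ⇒ q = 3/8.

5/8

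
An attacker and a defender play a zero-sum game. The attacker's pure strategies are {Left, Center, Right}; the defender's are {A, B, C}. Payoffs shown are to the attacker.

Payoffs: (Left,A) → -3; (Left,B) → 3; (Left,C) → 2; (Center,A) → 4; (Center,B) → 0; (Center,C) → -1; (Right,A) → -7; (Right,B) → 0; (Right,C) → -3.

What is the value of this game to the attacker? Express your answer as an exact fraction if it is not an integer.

Row minima: Left → -3, Center → -1, Right → -7; maximin = -1.
Column maxima: A → 4, B → 3, C → 2; minimax = 2.
-1 ≠ 2, so there is no saddle point; optimal play is mixed.
Right is strictly dominated by Left, so the attacker never plays it.
B is strictly dominated by C (it gives the attacker strictly more in every row), so the defender never plays it.
On the remaining 2×2 (Left, Center vs A, C):
Let the attacker play Left with probability p. Expected payoff against A: (-3)p + 4(1−p) = −7p + 4; against C: 2p + (-1)(1−p) = 3p − 1.
Setting these equal: −7p + 4 = 3p − 1 ⇒ −10p = -5 ⇒ p = 1/2, and the value is (-7)·(1/2) + 4 = 1/2.
For the defender: with q = P(A), equating Left's and Center's payoffs gives −5q + 2 = 5q − 1 ⇒ q = 3/10.

1/2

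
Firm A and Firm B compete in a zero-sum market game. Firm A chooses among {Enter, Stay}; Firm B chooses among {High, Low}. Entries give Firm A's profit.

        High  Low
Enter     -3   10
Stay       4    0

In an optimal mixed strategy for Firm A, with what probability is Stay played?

Row minima: Enter → -3, Stay → 0; maximin = 0.
Column maxima: High → 4, Low → 10; minimax = 4.
0 ≠ 4, so there is no saddle point; optimal play is mixed.
Let Firm A play Enter with probability p. Expected payoff against High: (-3)p + 4(1−p) = −7p + 4; against Low: 10p + 0(1−p) = 10p.
Setting these equal: −7p + 4 = 10p ⇒ −17p = -4 ⇒ p = 4/17, and the value is (-7)·(4/17) + 4 = 40/17.
For Firm B: with q = P(High), equating Enter's and Stay's payoffs gives −13q + 10 = 4q ⇒ q = 10/17.

13/17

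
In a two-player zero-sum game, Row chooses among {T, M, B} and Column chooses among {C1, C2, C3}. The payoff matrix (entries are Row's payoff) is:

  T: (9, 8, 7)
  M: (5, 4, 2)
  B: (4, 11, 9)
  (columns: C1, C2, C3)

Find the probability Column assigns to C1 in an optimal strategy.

2/7

Row minima: T → 7, M → 2, B → 4; maximin = 7.
Column maxima: C1 → 9, C2 → 11, C3 → 9; minimax = 9.
7 ≠ 9, so there is no saddle point; optimal play is mixed.
M is strictly dominated by T, so Row never plays it.
C2 is strictly dominated by C3 (it gives Row strictly more in every row), so Column never plays it.
On the remaining 2×2 (T, B vs C1, C3):
Let Row play T with probability p. Expected payoff against C1: 9p + 4(1−p) = 5p + 4; against C3: 7p + 9(1−p) = −2p + 9.
Setting these equal: 5p + 4 = −2p + 9 ⇒ 7p = 5 ⇒ p = 5/7, and the value is (5)·(5/7) + 4 = 53/7.
For Column: with q = P(C1), equating T's and B's payoffs gives 2q + 7 = −5q + 9 ⇒ q = 2/7.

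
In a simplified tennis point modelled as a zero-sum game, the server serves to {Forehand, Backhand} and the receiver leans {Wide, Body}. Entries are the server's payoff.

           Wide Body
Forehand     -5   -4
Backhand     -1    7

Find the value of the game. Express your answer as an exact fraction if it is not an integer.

Row minima: Forehand → -5, Backhand → -1; maximin = -1.
Column maxima: Wide → -1, Body → 7; minimax = -1.
Since maximin = minimax = -1, there is a saddle point and the value is -1.

-1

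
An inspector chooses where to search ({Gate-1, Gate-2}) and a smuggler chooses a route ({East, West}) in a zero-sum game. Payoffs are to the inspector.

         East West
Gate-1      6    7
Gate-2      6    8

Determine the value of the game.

6

Row minima: Gate-1 → 6, Gate-2 → 6; maximin = 6.
Column maxima: East → 6, West → 8; minimax = 6.
Since maximin = minimax = 6, there is a saddle point and the value is 6.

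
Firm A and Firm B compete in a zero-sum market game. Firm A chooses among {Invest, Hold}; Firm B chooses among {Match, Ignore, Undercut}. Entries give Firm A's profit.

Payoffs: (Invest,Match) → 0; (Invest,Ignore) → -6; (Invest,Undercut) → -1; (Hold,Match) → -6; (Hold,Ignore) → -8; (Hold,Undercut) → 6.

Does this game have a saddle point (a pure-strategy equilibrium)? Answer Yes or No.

Row minima: Invest → -6, Hold → -8; maximin = -6.
Column maxima: Match → 0, Ignore → -6, Undercut → 6; minimax = -6.
maximin = minimax = -6, so a saddle point exists.

Yes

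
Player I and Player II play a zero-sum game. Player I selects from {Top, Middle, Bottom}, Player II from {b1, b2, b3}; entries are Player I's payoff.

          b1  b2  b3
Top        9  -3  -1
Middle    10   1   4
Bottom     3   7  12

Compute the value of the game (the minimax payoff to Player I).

67/13

Row minima: Top → -3, Middle → 1, Bottom → 3; maximin = 3.
Column maxima: b1 → 10, b2 → 7, b3 → 12; minimax = 7.
3 ≠ 7, so there is no saddle point; optimal play is mixed.
Top is strictly dominated by Middle, so Player I never plays it.
b3 is strictly dominated by b2 (it gives Player I strictly more in every row), so Player II never plays it.
On the remaining 2×2 (Middle, Bottom vs b1, b2):
Let Player I play Middle with probability p. Expected payoff against b1: 10p + 3(1−p) = 7p + 3; against b2: 1p + 7(1−p) = −6p + 7.
Setting these equal: 7p + 3 = −6p + 7 ⇒ 13p = 4 ⇒ p = 4/13, and the value is (7)·(4/13) + 3 = 67/13.
For Player II: with q = P(b1), equating Middle's and Bottom's payoffs gives 9q + 1 = −4q + 7 ⇒ q = 6/13.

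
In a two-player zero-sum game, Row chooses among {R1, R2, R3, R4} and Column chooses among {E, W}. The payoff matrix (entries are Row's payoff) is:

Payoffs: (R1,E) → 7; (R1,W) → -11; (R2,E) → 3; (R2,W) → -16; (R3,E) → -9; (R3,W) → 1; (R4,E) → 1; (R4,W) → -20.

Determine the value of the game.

-23/7

Row minima: R1 → -11, R2 → -16, R3 → -9, R4 → -20; maximin = -9.
Column maxima: E → 7, W → 1; minimax = 1.
-9 ≠ 1, so there is no saddle point; optimal play is mixed.
R2 is strictly dominated by R1, so Row never plays it.
R4 is strictly dominated by R1, so Row never plays it.
On the remaining 2×2 (R1, R3 vs E, W):
Let Row play R1 with probability p. Expected payoff against E: 7p + (-9)(1−p) = 16p − 9; against W: (-11)p + 1(1−p) = −12p + 1.
Setting these equal: 16p − 9 = −12p + 1 ⇒ 28p = 10 ⇒ p = 5/14, and the value is (16)·(5/14) − 9 = -23/7.
For Column: with q = P(E), equating R1's and R3's payoffs gives 18q − 11 = −10q + 1 ⇒ q = 3/7.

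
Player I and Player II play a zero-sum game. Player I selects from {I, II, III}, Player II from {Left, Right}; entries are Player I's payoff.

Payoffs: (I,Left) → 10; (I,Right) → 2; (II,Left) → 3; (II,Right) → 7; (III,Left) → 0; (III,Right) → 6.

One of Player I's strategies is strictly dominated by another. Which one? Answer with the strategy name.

III

II gives a strictly higher payoff than III against every column: 3 > 0, 7 > 6.
So III is strictly dominated and Player I never plays it.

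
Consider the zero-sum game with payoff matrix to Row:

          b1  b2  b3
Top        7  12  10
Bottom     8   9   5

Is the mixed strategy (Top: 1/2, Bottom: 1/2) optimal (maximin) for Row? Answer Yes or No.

Against b1 this mix gives (1/2)·7 + (1/2)·8 = 15/2.
Against b2 this mix gives (1/2)·12 + (1/2)·9 = 21/2.
Against b3 this mix gives (1/2)·10 + (1/2)·5 = 15/2.
All of Column's active replies (b1, b3) yield 15/2, and no column does worse for Row. The mix makes Column indifferent and guarantees 15/2, so it is optimal.

Yes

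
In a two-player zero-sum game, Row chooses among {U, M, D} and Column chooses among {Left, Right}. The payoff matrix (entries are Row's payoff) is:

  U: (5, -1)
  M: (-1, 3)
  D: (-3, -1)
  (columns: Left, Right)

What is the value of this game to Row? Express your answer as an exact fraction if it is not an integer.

Row minima: U → -1, M → -1, D → -3; maximin = -1.
Column maxima: Left → 5, Right → 3; minimax = 3.
-1 ≠ 3, so there is no saddle point; optimal play is mixed.
D is strictly dominated by M, so Row never plays it.
On the remaining 2×2 (U, M vs Left, Right):
Let Row play U with probability p. Expected payoff against Left: 5p + (-1)(1−p) = 6p − 1; against Right: (-1)p + 3(1−p) = −4p + 3.
Setting these equal: 6p − 1 = −4p + 3 ⇒ 10p = 4 ⇒ p = 2/5, and the value is (6)·(2/5) − 1 = 7/5.
For Column: with q = P(Left), equating U's and M's payoffs gives 6q − 1 = −4q + 3 ⇒ q = 2/5.

7/5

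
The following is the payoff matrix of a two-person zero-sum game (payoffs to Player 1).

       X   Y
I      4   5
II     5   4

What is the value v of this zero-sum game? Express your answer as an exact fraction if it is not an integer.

Row minima: I → 4, II → 4; maximin = 4.
Column maxima: X → 5, Y → 5; minimax = 5.
4 ≠ 5, so there is no saddle point; optimal play is mixed.
Let Player 1 play I with probability p. Expected payoff against X: 4p + 5(1−p) = −p + 5; against Y: 5p + 4(1−p) = p + 4.
Setting these equal: −p + 5 = p + 4 ⇒ −2p = -1 ⇒ p = 1/2, and the value is (-1)·(1/2) + 5 = 9/2.
For Player 2: with q = P(X), equating I's and II's payoffs gives −q + 5 = q + 4 ⇒ q = 1/2.

9/2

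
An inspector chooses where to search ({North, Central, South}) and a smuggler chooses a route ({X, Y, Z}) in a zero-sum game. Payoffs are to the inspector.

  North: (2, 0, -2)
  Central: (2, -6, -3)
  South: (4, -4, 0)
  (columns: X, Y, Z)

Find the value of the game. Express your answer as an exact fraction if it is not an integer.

-4/3

Row minima: North → -2, Central → -6, South → -4; maximin = -2.
Column maxima: X → 4, Y → 0, Z → 0; minimax = 0.
-2 ≠ 0, so there is no saddle point; optimal play is mixed.
Central is strictly dominated by South, so the inspector never plays it.
X is strictly dominated by Y (it gives the inspector strictly more in every row), so the smuggler never plays it.
On the remaining 2×2 (North, South vs Y, Z):
Let the inspector play North with probability p. Expected payoff against Y: 0p + (-4)(1−p) = 4p − 4; against Z: (-2)p + 0(1−p) = −2p.
Setting these equal: 4p − 4 = −2p ⇒ 6p = 4 ⇒ p = 2/3, and the value is (4)·(2/3) − 4 = -4/3.
For the smuggler: with q = P(Y), equating North's and South's payoffs gives 2q − 2 = −4q ⇒ q = 1/3.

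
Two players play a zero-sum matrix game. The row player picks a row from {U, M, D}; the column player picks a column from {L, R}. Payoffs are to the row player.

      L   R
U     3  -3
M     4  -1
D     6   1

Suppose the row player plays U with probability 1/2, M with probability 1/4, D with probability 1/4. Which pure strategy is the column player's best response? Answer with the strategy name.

R

If the column player plays L, the row player's expected payoff is (1/2)·3 + (1/4)·4 + (1/4)·6 = 4.
If the column player plays R, the row player's expected payoff is (1/2)·(-3) + (1/4)·(-1) + (1/4)·1 = -3/2.
The column player minimizes the row player's payoff; the smallest is -3/2, so the best response is R.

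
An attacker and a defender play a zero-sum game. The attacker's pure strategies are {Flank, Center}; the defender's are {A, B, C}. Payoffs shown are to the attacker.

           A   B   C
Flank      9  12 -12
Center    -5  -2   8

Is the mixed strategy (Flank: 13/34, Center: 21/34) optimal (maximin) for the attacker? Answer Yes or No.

Against A this mix gives (13/34)·9 + (21/34)·(-5) = 6/17.
Against B this mix gives (13/34)·12 + (21/34)·(-2) = 57/17.
Against C this mix gives (13/34)·(-12) + (21/34)·8 = 6/17.
All of the defender's active replies (A, C) yield 6/17, and no column does worse for the attacker. The mix makes the defender indifferent and guarantees 6/17, so it is optimal.

Yes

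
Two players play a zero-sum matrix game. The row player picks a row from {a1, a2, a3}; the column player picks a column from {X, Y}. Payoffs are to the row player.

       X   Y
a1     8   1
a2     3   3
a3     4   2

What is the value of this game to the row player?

Row minima: a1 → 1, a2 → 3, a3 → 2; maximin = 3.
Column maxima: X → 8, Y → 3; minimax = 3.
Since maximin = minimax = 3, there is a saddle point and the value is 3.

3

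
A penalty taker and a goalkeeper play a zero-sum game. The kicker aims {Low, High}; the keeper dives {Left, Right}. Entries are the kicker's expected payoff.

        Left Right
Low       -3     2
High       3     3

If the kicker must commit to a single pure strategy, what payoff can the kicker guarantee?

3

Row minima: Low → -3, High → 3.
The best of these is 3.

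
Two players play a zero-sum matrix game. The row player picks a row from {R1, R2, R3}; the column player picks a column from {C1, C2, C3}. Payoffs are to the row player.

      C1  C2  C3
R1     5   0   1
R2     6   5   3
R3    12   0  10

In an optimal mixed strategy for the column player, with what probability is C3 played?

5/12

Row minima: R1 → 0, R2 → 3, R3 → 0; maximin = 3.
Column maxima: C1 → 12, C2 → 5, C3 → 10; minimax = 5.
3 ≠ 5, so there is no saddle point; optimal play is mixed.
R1 is strictly dominated by R2, so the row player never plays it.
C1 is strictly dominated by C2 (it gives the row player strictly more in every row), so the column player never plays it.
On the remaining 2×2 (R2, R3 vs C2, C3):
Let the row player play R2 with probability p. Expected payoff against C2: 5p + 0(1−p) = 5p; against C3: 3p + 10(1−p) = −7p + 10.
Setting these equal: 5p = −7p + 10 ⇒ 12p = 10 ⇒ p = 5/6, and the value is (5)·(5/6) = 25/6.
For the column player: with q = P(C2), equating R2's and R3's payoffs gives 2q + 3 = −10q + 10 ⇒ q = 7/12.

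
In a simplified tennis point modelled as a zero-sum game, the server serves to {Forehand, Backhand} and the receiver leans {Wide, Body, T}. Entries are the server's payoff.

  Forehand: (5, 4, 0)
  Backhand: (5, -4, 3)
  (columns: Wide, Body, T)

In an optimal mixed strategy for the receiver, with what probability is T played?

8/11

Row minima: Forehand → 0, Backhand → -4; maximin = 0.
Column maxima: Wide → 5, Body → 4, T → 3; minimax = 3.
0 ≠ 3, so there is no saddle point; optimal play is mixed.
Wide is strictly dominated by Body (it gives the server strictly more in every row), so the receiver never plays it.
On the remaining 2×2 (Forehand, Backhand vs Body, T):
Let the server play Forehand with probability p. Expected payoff against Body: 4p + (-4)(1−p) = 8p − 4; against T: 0p + 3(1−p) = −3p + 3.
Setting these equal: 8p − 4 = −3p + 3 ⇒ 11p = 7 ⇒ p = 7/11, and the value is (8)·(7/11) − 4 = 12/11.
For the receiver: with q = P(Body), equating Forehand's and Backhand's payoffs gives 4q = −7q + 3 ⇒ q = 3/11.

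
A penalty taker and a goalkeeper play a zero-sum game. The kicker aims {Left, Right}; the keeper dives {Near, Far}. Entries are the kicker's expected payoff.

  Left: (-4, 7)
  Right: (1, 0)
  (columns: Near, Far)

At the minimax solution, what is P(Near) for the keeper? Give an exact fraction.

Row minima: Left → -4, Right → 0; maximin = 0.
Column maxima: Near → 1, Far → 7; minimax = 1.
0 ≠ 1, so there is no saddle point; optimal play is mixed.
Let the kicker play Left with probability p. Expected payoff against Near: (-4)p + 1(1−p) = −5p + 1; against Far: 7p + 0(1−p) = 7p.
Setting these equal: −5p + 1 = 7p ⇒ −12p = -1 ⇒ p = 1/12, and the value is (-5)·(1/12) + 1 = 7/12.
For the keeper: with q = P(Near), equating Left's and Right's payoffs gives −11q + 7 = q ⇒ q = 7/12.

7/12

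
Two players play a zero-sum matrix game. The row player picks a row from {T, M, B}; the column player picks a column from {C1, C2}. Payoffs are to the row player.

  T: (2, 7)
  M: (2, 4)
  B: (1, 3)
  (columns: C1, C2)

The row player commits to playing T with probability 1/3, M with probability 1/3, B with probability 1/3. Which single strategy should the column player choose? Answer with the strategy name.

C1

If the column player plays C1, the row player's expected payoff is (1/3)·2 + (1/3)·2 + (1/3)·1 = 5/3.
If the column player plays C2, the row player's expected payoff is (1/3)·7 + (1/3)·4 + (1/3)·3 = 14/3.
The column player minimizes the row player's payoff; the smallest is 5/3, so the best response is C1.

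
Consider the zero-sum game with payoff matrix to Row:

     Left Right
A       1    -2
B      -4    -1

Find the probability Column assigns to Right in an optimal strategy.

5/6

Row minima: A → -2, B → -4; maximin = -2.
Column maxima: Left → 1, Right → -1; minimax = -1.
-2 ≠ -1, so there is no saddle point; optimal play is mixed.
Let Row play A with probability p. Expected payoff against Left: 1p + (-4)(1−p) = 5p − 4; against Right: (-2)p + (-1)(1−p) = −p − 1.
Setting these equal: 5p − 4 = −p − 1 ⇒ 6p = 3 ⇒ p = 1/2, and the value is (5)·(1/2) − 4 = -3/2.
For Column: with q = P(Left), equating A's and B's payoffs gives 3q − 2 = −3q − 1 ⇒ q = 1/6.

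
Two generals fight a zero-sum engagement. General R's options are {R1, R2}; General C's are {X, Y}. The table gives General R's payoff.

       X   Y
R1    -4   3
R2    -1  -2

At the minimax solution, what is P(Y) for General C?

Row minima: R1 → -4, R2 → -2; maximin = -2.
Column maxima: X → -1, Y → 3; minimax = -1.
-2 ≠ -1, so there is no saddle point; optimal play is mixed.
Let General R play R1 with probability p. Expected payoff against X: (-4)p + (-1)(1−p) = −3p − 1; against Y: 3p + (-2)(1−p) = 5p − 2.
Setting these equal: −3p − 1 = 5p − 2 ⇒ −8p = -1 ⇒ p = 1/8, and the value is (-3)·(1/8) − 1 = -11/8.
For General C: with q = P(X), equating R1's and R2's payoffs gives −7q + 3 = q − 2 ⇒ q = 5/8.

3/8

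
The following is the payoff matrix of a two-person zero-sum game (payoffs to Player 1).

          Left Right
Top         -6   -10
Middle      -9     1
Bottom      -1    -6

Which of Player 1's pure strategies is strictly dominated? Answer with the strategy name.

Top

Bottom gives a strictly higher payoff than Top against every column: -1 > -6, -6 > -10.
So Top is strictly dominated and Player 1 never plays it.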